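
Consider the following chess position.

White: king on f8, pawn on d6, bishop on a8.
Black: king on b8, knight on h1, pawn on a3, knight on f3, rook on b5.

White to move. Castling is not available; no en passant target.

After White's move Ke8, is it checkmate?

no

After Ke8: black king on b8; in check: no.
Black is not in check, so this cannot be checkmate.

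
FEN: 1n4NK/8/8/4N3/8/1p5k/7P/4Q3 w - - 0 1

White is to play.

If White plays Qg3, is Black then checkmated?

After Qg3: black king on h3; in check: yes, from the white queen on g3.
King squares — g2: attacked by Qg3; h2: attacked by Qg3; g3: attacked by Ph2; g4: attacked by Qg3; h4: attacked by Qg3.
Black has no legal moves → checkmate.

yes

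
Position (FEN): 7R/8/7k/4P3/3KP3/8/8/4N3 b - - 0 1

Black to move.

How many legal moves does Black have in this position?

3

Black to move; king on h6.
In check: yes, from the white rook on h8.
Legal moves: Kg7, Kg6, Kg5.
Count: 3.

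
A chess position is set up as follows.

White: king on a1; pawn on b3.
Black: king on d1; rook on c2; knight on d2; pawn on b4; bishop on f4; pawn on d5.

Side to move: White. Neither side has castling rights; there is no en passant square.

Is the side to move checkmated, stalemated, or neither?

White to move; white king on a1.
In check: no.
King squares — b1: attacked by Nd2; a2: attacked by Rc2; b2: attacked by Rc2.
Legal moves for White: none.
Not in check and no legal moves → stalemate.

stalemate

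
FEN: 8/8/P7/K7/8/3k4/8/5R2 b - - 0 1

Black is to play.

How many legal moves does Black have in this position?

8

Black to move; king on d3.
In check: no.
Legal moves: Ke4, Kd4, Kc4, Ke3, Kc3, Ke2, Kd2, Kc2.
Count: 8.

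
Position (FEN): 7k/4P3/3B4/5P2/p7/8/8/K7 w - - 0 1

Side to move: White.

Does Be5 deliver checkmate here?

After Be5: black king on h8; in check: yes, from the white bishop on e5.
Black has 2 legal replies: Kg8, Kh7.
In check but a legal move exists → not checkmate.

no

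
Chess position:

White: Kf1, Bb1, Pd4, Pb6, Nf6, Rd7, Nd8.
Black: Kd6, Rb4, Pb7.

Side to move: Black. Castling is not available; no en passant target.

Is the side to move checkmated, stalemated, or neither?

Black to move; black king on d6.
In check: yes, from the white rook on d7.
King squares — c5: attacked by Pd4; d5: attacked by Nf6; e5: attacked by Pd4; c6: attacked by Nd8; e6: attacked by Nd8; c7: attacked by Pb6; d7: attacked by Nf6; e7: attacked by Rd7.
Legal moves for Black: none.
In check with no legal moves → checkmate.

checkmate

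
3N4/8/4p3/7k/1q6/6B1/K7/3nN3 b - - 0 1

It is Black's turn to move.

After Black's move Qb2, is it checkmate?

yes

After Qb2: white king on a2; in check: yes, from the black queen on b2.
King squares — a1: attacked by Qb2; b1: attacked by Qb2; b2: attacked by Nd1; a3: attacked by Qb2; b3: attacked by Qb2.
White has no legal moves → checkmate.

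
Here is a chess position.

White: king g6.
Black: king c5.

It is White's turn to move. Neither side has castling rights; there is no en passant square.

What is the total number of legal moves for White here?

8

White to move; king on g6.
In check: no.
Legal moves: Kh7, Kg7, Kf7, Kh6, Kf6, Kh5, Kg5, Kf5.
Count: 8.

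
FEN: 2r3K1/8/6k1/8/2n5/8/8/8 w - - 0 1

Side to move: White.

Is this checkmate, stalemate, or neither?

checkmate

White to move; white king on g8.
In check: yes, from the black rook on c8.
King squares — f7: attacked by Kg6; g7: attacked by Kg6; h7: attacked by Kg6; f8: attacked by Rc8; h8: attacked by Rc8.
Legal moves for White: none.
In check with no legal moves → checkmate.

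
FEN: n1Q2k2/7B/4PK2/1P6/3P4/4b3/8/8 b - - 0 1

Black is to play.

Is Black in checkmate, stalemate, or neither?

checkmate

Black to move; black king on f8.
In check: yes, from the white queen on c8.
King squares — e7: attacked by Kf6; f7: attacked by Pe6; g7: attacked by Kf6; e8: attacked by Qc8; g8: attacked by Bh7.
Legal moves for Black: none.
In check with no legal moves → checkmate.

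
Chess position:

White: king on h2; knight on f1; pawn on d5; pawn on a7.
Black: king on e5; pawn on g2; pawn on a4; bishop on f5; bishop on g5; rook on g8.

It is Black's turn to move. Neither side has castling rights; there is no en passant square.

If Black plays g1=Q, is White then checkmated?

After g1=Q: white king on h2; in check: yes, from the black queen on g1.
White has 1 legal reply: Kxg1.
In check but a legal move exists → not checkmate.

no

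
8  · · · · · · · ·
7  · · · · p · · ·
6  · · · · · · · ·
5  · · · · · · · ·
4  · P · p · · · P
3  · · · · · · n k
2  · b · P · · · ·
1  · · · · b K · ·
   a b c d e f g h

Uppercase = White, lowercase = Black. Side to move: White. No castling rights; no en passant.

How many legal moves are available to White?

2

White to move; king on f1.
In check: yes, from the black knight on g3.
Legal moves: Kg1, Kxe1.
Count: 2.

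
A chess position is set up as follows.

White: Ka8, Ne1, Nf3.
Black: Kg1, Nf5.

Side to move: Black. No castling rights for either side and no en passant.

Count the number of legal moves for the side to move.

3

Black to move; king on g1.
In check: yes, from the white knight on f3.
Legal moves: Kf2, Kh1, Kf1.
Count: 3.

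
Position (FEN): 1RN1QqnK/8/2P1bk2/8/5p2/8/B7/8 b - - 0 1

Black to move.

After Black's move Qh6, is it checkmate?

yes

After Qh6: white king on h8; in check: yes, from the black queen on h6.
King squares — g7: attacked by Kf6; h7: attacked by Qh6; g8: attacked by Be6.
White has no legal moves → checkmate.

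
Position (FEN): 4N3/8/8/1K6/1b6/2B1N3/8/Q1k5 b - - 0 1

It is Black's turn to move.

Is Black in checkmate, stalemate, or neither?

checkmate

Black to move; black king on c1.
In check: yes, from the white queen on a1.
King squares — b1: attacked by Qa1; d1: attacked by Qa1; b2: attacked by Qa1; c2: attacked by Ne3; d2: attacked by Bc3.
Legal moves for Black: none.
In check with no legal moves → checkmate.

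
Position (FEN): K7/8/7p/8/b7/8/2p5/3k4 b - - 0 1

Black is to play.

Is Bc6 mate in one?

no

After Bc6: white king on a8; in check: yes, from the black bishop on c6.
White has 2 legal replies: Kb8, Ka7.
In check but a legal move exists → not checkmate.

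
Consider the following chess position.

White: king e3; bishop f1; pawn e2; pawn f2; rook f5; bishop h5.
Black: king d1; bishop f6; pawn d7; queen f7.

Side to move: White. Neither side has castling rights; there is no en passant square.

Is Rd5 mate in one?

no

After Rd5: black king on d1; in check: yes, from the white rook on d5.
Black has 5 legal replies: Kc2, Ke1, Kc1, Qxd5, Bd4+.
In check but a legal move exists → not checkmate.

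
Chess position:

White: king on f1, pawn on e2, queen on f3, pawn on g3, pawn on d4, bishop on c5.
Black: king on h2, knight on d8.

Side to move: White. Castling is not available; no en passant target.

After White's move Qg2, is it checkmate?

yes

After Qg2: black king on h2; in check: yes, from the white queen on g2.
King squares — g1: attacked by Kf1; h1: attacked by Qg2; g2: attacked by Kf1; g3: attacked by Qg2; h3: attacked by Qg2.
Black has no legal moves → checkmate.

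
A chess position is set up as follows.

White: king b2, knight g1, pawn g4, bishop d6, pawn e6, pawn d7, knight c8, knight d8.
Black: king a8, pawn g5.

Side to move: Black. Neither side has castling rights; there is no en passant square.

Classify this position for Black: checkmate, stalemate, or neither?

Black to move; black king on a8.
In check: no.
King squares — a7: attacked by Nc8; b7: attacked by Nd8; b8: attacked by Bd6.
Legal moves for Black: none.
Not in check and no legal moves → stalemate.

stalemate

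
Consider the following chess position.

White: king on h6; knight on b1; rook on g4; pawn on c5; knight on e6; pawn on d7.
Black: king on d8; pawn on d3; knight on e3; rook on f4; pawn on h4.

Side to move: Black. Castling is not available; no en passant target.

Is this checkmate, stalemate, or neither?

neither

Black to move; black king on d8.
In check: yes, from the white knight on e6.
King squares — c7: attacked by Ne6; d7: available; e7: available; c8: attacked by Pd7; e8: attacked by Pd7.
Legal moves for Black: Ke7, Kxd7.
Black is in check but has 2 legal moves → neither.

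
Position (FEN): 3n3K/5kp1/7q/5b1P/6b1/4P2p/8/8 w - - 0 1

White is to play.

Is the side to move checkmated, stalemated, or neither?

checkmate

White to move; white king on h8.
In check: yes, from the black queen on h6.
King squares — g7: attacked by Qh6; h7: attacked by Bf5; g8: attacked by Kf7.
Legal moves for White: none.
In check with no legal moves → checkmate.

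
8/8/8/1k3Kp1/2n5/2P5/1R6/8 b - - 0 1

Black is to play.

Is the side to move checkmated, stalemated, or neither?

Black to move; black king on b5.
In check: yes, from the white rook on b2.
King squares — a4: available; b4: attacked by Rb2; c4: own knight; a5: available; c5: available; a6: available; b6: attacked by Rb2; c6: available.
Legal moves for Black: Kc6, Ka6, Kc5, Ka5, Ka4, Nxb2.
Black is in check but has 6 legal moves → neither.

neither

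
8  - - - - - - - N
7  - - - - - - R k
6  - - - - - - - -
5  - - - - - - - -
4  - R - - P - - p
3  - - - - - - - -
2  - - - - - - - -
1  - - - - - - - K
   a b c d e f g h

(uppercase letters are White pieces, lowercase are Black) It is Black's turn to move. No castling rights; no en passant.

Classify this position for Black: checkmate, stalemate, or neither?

neither

Black to move; black king on h7.
In check: yes, from the white rook on g7.
King squares — g6: attacked by Rg7; h6: available; g7: available; g8: attacked by Rg7; h8: available.
Legal moves for Black: Kxh8, Kxg7, Kh6.
Black is in check but has 3 legal moves → neither.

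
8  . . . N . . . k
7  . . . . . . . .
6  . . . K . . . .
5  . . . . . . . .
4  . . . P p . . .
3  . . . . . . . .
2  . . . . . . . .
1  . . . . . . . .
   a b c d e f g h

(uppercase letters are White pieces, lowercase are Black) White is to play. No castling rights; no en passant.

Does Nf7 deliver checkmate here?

After Nf7: black king on h8; in check: yes, from the white knight on f7.
Black has 3 legal replies: Kg8, Kh7, Kg7.
In check but a legal move exists → not checkmate.

no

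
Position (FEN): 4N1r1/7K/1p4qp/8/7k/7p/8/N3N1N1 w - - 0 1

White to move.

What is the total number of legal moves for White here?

0

White to move; king on h7.
In check: yes, from the black queen on g6.
Legal moves: none.
Count: 0.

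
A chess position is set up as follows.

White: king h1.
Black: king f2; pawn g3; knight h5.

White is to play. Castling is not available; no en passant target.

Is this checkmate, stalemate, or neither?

stalemate

White to move; white king on h1.
In check: no.
King squares — g1: attacked by Kf2; g2: attacked by Kf2; h2: attacked by Pg3.
Legal moves for White: none.
Not in check and no legal moves → stalemate.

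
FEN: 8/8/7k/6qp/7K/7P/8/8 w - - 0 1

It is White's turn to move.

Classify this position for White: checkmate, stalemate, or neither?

White to move; white king on h4.
In check: yes, from the black queen on g5.
King squares — g3: attacked by Qg5; h3: own pawn; g4: attacked by Qg5; g5: attacked by Kh6; h5: attacked by Qg5.
Legal moves for White: none.
In check with no legal moves → checkmate.

checkmate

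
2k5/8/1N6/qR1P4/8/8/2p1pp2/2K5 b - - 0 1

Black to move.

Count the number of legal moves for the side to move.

Black to move; king on c8.
In check: yes, from the white knight on b6.
Legal moves: Kd8, Kb8, Kc7, Kb7, Qxb6.
Count: 5.

5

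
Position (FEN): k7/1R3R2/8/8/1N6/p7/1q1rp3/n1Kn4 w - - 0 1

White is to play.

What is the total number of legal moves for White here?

0

White to move; king on c1.
In check: yes, from the black queen on b2.
Legal moves: none.
Count: 0.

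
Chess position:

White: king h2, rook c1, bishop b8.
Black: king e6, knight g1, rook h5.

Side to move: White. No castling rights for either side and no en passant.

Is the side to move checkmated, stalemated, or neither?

neither

White to move; white king on h2.
In check: yes, from the black rook on h5.
Legal moves for White: Kg3, Kg2, Kxg1.
White is in check but has 3 legal moves → neither.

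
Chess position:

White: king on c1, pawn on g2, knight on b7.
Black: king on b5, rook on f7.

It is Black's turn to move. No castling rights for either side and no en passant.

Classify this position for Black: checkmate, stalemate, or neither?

Black to move; black king on b5.
In check: no.
Legal moves for Black include: Rf8, Rh7, Rg7, Re7, Rd7, Rc7+, Rxb7, Rf6, Rf5, Rf4, Rf3, Rf2, Rf1+, Kc6, Kb6, Ka6, Kc4, Kb4, ... (list truncated; more exist).
Black has legal moves and is not in check → neither.

neither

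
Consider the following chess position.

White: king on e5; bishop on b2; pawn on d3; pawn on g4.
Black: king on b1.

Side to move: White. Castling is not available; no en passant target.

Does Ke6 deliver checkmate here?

After Ke6: black king on b1; in check: no.
Black is not in check, so this cannot be checkmate.

no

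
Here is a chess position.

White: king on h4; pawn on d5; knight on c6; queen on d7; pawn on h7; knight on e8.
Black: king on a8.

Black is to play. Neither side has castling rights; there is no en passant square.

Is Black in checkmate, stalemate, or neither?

stalemate

Black to move; black king on a8.
In check: no.
King squares — a7: attacked by Nc6; b7: attacked by Qd7; b8: attacked by Nc6.
Legal moves for Black: none.
Not in check and no legal moves → stalemate.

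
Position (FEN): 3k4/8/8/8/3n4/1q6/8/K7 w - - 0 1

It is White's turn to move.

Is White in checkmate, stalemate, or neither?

White to move; white king on a1.
In check: no.
King squares — b1: attacked by Qb3; a2: attacked by Qb3; b2: attacked by Qb3.
Legal moves for White: none.
Not in check and no legal moves → stalemate.

stalemate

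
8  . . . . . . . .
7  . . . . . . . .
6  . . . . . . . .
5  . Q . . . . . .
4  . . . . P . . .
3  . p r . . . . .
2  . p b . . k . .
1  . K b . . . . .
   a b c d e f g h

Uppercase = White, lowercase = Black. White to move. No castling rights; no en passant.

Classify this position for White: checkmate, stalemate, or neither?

checkmate

White to move; white king on b1.
In check: yes, from the black bishop on c2.
King squares — a1: attacked by Pb2; c1: attacked by Pb2; a2: attacked by Pb3; b2: attacked by Bc1; c2: attacked by Pb3.
Legal moves for White: none.
In check with no legal moves → checkmate.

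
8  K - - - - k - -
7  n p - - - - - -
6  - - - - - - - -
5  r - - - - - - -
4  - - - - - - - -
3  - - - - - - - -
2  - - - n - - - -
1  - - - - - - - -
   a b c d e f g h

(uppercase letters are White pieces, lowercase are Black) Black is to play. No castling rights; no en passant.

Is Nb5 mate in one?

After Nb5: white king on a8; in check: yes, from the black rook on a5.
White has 2 legal replies: Kb8, Kxb7.
In check but a legal move exists → not checkmate.

no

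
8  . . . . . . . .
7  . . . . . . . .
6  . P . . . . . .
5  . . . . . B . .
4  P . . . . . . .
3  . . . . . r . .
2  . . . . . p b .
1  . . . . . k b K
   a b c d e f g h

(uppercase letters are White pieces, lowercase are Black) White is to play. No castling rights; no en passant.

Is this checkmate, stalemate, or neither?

checkmate

White to move; white king on h1.
In check: yes, from the black bishop on g2.
King squares — g1: attacked by Kf1; g2: attacked by Kf1; h2: attacked by Bg1.
Legal moves for White: none.
In check with no legal moves → checkmate.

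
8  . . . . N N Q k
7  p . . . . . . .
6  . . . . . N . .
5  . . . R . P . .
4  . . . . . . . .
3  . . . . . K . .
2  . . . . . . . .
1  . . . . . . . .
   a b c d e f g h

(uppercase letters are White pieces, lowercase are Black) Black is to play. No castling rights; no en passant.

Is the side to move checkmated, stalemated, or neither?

checkmate

Black to move; black king on h8.
In check: yes, from the white queen on g8.
King squares — g7: attacked by Ne8; h7: attacked by Nf6; g8: attacked by Nf6.
Legal moves for Black: none.
In check with no legal moves → checkmate.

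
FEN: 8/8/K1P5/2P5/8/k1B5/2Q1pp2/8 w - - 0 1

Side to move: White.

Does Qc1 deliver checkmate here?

no

After Qc1: black king on a3; in check: yes, from the white queen on c1.
Black has 3 legal replies: Ka4, Kb3, Ka2.
In check but a legal move exists → not checkmate.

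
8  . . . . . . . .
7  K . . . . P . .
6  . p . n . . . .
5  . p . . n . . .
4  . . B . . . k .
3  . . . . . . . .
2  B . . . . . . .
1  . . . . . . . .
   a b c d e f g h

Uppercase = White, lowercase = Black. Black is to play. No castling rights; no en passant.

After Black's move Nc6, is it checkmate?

no

After Nc6: white king on a7; in check: yes, from the black knight on c6.
White has 3 legal replies: Ka8, Kxb6, Ka6.
In check but a legal move exists → not checkmate.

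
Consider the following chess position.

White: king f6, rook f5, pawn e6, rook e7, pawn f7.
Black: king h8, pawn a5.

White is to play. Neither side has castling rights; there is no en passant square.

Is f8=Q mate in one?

yes

After f8=Q: black king on h8; in check: yes, from the white queen on f8.
King squares — g7: attacked by Kf6; h7: attacked by Re7; g8: attacked by Qf8.
Black has no legal moves → checkmate.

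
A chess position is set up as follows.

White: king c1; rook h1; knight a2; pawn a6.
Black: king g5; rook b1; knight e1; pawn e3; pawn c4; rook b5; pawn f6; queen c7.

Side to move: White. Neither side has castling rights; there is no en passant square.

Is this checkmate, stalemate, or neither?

White to move; white king on c1.
In check: yes, from the black rook on b1.
King squares — b1: attacked by Rb5; d1: attacked by Rb1; b2: attacked by Rb1; c2: attacked by Ne1; d2: attacked by Pe3.
Legal moves for White: none.
In check with no legal moves → checkmate.

checkmate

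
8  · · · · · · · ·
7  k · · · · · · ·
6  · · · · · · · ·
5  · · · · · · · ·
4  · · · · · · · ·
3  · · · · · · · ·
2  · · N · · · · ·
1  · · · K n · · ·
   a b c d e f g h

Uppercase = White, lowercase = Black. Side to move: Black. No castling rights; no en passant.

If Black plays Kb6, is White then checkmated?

After Kb6: white king on d1; in check: no.
White is not in check, so this cannot be checkmate.

no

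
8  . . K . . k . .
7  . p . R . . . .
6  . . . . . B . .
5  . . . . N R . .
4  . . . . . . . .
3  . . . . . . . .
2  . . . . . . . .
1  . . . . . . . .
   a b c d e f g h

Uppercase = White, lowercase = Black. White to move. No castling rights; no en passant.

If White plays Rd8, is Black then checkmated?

yes

After Rd8: black king on f8; in check: yes, from the white rook on d8.
King squares — e7: attacked by Bf6; f7: attacked by Ne5; g7: attacked by Bf6; e8: attacked by Rd8; g8: attacked by Rd8.
Black has no legal moves → checkmate.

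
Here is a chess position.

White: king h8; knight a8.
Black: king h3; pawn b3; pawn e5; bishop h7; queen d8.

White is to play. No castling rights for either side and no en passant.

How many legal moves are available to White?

2

White to move; king on h8.
In check: yes, from the black queen on d8.
Legal moves: Kxh7, Kg7.
Count: 2.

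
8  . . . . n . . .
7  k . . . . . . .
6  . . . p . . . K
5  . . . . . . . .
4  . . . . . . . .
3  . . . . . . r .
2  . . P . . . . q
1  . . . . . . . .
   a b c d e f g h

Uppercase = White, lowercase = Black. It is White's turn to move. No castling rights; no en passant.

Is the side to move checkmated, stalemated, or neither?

checkmate

White to move; white king on h6.
In check: yes, from the black queen on h2.
King squares — g5: attacked by Rg3; h5: attacked by Qh2; g6: attacked by Rg3; g7: attacked by Rg3; h7: attacked by Qh2.
Legal moves for White: none.
In check with no legal moves → checkmate.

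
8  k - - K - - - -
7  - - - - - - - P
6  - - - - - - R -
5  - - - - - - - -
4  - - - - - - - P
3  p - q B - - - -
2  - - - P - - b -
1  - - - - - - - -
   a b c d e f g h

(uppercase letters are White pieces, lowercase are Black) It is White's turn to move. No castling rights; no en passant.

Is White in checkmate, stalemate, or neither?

neither

White to move; white king on d8.
In check: no.
Legal moves for White include: Ke8, Ke7, Kd7, Rg8, Rg7, Rh6, Rf6, Re6, Rd6, Rc6, Rb6, Ra6+, Rg5, Rg4, Rg3, Rxg2, Ba6, Bf5, ... (list truncated; more exist).
White has legal moves and is not in check → neither.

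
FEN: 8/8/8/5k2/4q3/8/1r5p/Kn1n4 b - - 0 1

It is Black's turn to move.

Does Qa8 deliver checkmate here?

After Qa8: white king on a1; in check: yes, from the black queen on a8.
King squares — b1: attacked by Rb2; a2: attacked by Rb2; b2: attacked by Nd1.
White has no legal moves → checkmate.

yes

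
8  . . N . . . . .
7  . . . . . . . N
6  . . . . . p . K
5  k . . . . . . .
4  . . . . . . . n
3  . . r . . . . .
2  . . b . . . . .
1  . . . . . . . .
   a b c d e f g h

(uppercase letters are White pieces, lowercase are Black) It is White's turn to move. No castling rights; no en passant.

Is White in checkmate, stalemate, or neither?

neither

White to move; white king on h6.
In check: no.
Legal moves for White: Ne7, Na7, Nd6, Nb6, Nf8, Nxf6, Ng5, Kg7, Kh5.
White has 9 legal moves and is not in check → neither.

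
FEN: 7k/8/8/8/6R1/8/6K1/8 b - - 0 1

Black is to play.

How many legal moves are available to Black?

Black to move; king on h8.
In check: no.
Legal moves: Kh7.
Count: 1.

1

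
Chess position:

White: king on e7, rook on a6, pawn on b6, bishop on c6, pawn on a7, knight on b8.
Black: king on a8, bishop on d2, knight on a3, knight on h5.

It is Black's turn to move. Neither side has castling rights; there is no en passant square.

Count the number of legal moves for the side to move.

0

Black to move; king on a8.
In check: yes, from the white bishop on c6.
Legal moves: none.
Count: 0.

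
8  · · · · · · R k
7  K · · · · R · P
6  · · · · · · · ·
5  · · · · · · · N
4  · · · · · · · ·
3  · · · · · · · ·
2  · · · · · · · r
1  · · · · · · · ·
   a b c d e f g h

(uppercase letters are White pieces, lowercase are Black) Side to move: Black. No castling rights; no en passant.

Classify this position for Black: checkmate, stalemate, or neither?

checkmate

Black to move; black king on h8.
In check: yes, from the white rook on g8.
King squares — g7: attacked by Nh5; h7: attacked by Rf7; g8: attacked by Ph7.
Legal moves for Black: none.
In check with no legal moves → checkmate.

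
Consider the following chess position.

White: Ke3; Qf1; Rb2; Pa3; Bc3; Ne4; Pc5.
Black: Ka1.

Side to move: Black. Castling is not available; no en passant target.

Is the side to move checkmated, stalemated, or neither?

Black to move; black king on a1.
In check: yes, from the white queen on f1.
King squares — b1: attacked by Qf1; a2: attacked by Rb2; b2: attacked by Bc3.
Legal moves for Black: none.
In check with no legal moves → checkmate.

checkmate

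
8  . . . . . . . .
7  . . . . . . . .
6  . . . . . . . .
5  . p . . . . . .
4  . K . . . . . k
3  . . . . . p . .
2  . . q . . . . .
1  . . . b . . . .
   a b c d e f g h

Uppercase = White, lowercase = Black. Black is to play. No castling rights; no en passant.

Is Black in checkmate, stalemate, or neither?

neither

Black to move; black king on h4.
In check: no.
Legal moves for Black include: Kh5, Kg5, Kg4, Kh3, Kg3, Qc8, Qh7, Qc7, Qg6, Qc6, Qf5, Qc5+, Qe4+, Qc4+, Qa4+, Qd3, Qc3+, Qb3+, ... (list truncated; more exist).
Black has legal moves and is not in check → neither.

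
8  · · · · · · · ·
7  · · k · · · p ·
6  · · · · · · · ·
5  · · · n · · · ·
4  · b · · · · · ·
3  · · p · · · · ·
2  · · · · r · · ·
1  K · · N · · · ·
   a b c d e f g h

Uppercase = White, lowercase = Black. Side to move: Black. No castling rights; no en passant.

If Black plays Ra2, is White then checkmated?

no

After Ra2: white king on a1; in check: yes, from the black rook on a2.
White has 2 legal replies: Kxa2, Kb1.
In check but a legal move exists → not checkmate.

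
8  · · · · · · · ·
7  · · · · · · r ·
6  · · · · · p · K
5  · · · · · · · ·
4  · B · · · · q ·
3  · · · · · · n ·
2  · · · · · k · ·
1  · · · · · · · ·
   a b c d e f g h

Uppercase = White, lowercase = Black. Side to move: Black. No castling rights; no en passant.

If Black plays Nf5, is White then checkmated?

After Nf5: white king on h6; in check: yes, from the black knight on f5.
King squares — g5: attacked by Qg4; h5: attacked by Qg4; g6: attacked by Qg4; g7: attacked by Qg4; h7: attacked by Rg7.
White has no legal moves → checkmate.

yes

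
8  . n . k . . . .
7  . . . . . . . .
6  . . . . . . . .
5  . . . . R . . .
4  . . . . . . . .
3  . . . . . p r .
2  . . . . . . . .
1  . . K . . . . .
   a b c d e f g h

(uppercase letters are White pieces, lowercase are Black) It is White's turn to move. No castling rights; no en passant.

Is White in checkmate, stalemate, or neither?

White to move; white king on c1.
In check: no.
Legal moves for White include: Re8+, Re7, Re6, Rh5, Rg5, Rf5, Rd5+, Rc5, Rb5, Ra5, Re4, Re3, Re2, Re1, Kd2, Kc2, Kb2, Kd1, ... (list truncated; more exist).
White has legal moves and is not in check → neither.

neither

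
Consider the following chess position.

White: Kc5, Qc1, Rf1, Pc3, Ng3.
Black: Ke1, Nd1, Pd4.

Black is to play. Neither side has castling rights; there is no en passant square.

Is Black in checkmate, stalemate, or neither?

Black to move; black king on e1.
In check: yes, from the white rook on f1.
King squares — d1: own knight; f1: attacked by Ng3; d2: attacked by Qc1; e2: attacked by Ng3; f2: attacked by Rf1.
Legal moves for Black: none.
In check with no legal moves → checkmate.

checkmate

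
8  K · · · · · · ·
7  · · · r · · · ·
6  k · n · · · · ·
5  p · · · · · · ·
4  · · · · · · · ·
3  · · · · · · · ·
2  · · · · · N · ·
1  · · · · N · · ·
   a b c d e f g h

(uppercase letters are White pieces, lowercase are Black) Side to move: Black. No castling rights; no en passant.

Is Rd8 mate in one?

yes

After Rd8: white king on a8; in check: yes, from the black rook on d8.
King squares — a7: attacked by Ka6; b7: attacked by Ka6; b8: attacked by Nc6.
White has no legal moves → checkmate.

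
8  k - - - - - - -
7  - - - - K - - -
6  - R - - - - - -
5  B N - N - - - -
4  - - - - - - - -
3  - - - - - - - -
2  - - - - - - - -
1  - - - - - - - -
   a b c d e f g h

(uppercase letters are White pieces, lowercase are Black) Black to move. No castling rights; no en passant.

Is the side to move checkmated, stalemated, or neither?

stalemate

Black to move; black king on a8.
In check: no.
King squares — a7: attacked by Nb5; b7: attacked by Rb6; b8: attacked by Rb6.
Legal moves for Black: none.
Not in check and no legal moves → stalemate.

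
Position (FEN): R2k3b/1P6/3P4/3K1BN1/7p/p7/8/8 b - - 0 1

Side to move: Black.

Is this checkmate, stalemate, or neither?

checkmate

Black to move; black king on d8.
In check: yes, from the white rook on a8.
King squares — c7: attacked by Pd6; d7: attacked by Bf5; e7: attacked by Pd6; c8: attacked by Bf5; e8: attacked by Ra8.
Legal moves for Black: none.
In check with no legal moves → checkmate.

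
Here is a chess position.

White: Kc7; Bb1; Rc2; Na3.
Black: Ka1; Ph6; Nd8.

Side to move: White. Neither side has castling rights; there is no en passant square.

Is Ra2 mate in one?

yes

After Ra2: black king on a1; in check: yes, from the white rook on a2.
King squares — b1: attacked by Na3; a2: attacked by Bb1; b2: attacked by Ra2.
Black has no legal moves → checkmate.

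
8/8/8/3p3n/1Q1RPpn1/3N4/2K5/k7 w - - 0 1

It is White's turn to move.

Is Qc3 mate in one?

no

After Qc3: black king on a1; in check: yes, from the white queen on c3.
Black has 1 legal reply: Ka2.
In check but a legal move exists → not checkmate.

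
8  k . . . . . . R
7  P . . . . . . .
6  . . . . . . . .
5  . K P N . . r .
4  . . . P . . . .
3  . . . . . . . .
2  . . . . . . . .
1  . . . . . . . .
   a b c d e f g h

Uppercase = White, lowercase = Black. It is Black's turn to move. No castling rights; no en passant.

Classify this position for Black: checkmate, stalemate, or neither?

Black to move; black king on a8.
In check: yes, from the white rook on h8.
King squares — a7: available; b7: available; b8: attacked by Pa7.
Legal moves for Black: Kb7, Kxa7, Rg8.
Black is in check but has 3 legal moves → neither.

neither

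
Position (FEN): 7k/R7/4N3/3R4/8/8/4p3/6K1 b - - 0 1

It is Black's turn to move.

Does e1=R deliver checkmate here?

After e1=R: white king on g1; in check: yes, from the black rook on e1.
White has 3 legal replies: Kh2, Kg2, Kf2.
In check but a legal move exists → not checkmate.

no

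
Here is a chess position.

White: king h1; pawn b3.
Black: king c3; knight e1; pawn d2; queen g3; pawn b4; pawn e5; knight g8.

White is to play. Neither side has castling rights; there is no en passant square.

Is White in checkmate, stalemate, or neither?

White to move; white king on h1.
In check: no.
King squares — g1: attacked by Qg3; g2: attacked by Ne1; h2: attacked by Qg3.
Legal moves for White: none.
Not in check and no legal moves → stalemate.

stalemate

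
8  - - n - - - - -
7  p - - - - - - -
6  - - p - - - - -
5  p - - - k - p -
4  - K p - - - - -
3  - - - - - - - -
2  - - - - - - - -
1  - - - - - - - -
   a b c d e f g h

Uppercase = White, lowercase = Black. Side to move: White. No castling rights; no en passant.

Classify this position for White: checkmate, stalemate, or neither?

White to move; white king on b4.
In check: yes, from the black pawn on a5.
Legal moves for White: Kc5, Kxa5, Kxc4, Ka4, Kc3, Ka3.
White is in check but has 6 legal moves → neither.

neither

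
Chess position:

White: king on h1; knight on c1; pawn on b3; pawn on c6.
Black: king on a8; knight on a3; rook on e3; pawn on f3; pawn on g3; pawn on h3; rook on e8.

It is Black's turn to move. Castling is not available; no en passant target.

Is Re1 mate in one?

yes

After Re1: white king on h1; in check: yes, from the black rook on e1.
King squares — g1: attacked by Re1; g2: attacked by Pf3; h2: attacked by Pg3.
White has no legal moves → checkmate.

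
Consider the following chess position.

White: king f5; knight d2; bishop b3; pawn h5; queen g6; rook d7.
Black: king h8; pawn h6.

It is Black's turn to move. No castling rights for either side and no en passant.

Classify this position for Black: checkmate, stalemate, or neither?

stalemate

Black to move; black king on h8.
In check: no.
King squares — g7: attacked by Qg6; h7: attacked by Qg6; g8: attacked by Bb3.
Legal moves for Black: none.
Not in check and no legal moves → stalemate.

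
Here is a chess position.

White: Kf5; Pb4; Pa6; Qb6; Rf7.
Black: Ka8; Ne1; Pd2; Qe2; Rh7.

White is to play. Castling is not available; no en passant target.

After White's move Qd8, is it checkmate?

yes

After Qd8: black king on a8; in check: yes, from the white queen on d8.
King squares — a7: attacked by Rf7; b7: attacked by Pa6; b8: attacked by Qd8.
Black has no legal moves → checkmate.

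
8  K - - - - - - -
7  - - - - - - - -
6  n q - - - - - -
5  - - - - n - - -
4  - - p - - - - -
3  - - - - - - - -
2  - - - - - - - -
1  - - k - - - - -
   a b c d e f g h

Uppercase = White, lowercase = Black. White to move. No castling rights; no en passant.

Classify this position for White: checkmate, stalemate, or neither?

White to move; white king on a8.
In check: no.
King squares — a7: attacked by Qb6; b7: attacked by Qb6; b8: attacked by Na6.
Legal moves for White: none.
Not in check and no legal moves → stalemate.

stalemate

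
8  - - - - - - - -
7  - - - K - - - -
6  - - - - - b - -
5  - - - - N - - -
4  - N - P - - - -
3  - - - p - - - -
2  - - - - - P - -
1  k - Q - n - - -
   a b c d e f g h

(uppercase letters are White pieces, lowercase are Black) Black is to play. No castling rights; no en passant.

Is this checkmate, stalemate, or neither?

checkmate

Black to move; black king on a1.
In check: yes, from the white queen on c1.
King squares — b1: attacked by Qc1; a2: attacked by Nb4; b2: attacked by Qc1.
Legal moves for Black: none.
In check with no legal moves → checkmate.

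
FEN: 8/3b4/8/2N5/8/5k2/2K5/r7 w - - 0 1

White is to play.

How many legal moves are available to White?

13

White to move; king on c2.
In check: no.
Legal moves: Nxd7, Nb7, Ne6, Na6, Ne4, Na4, Nd3, Nb3, Kd3, Kc3, Kb3, Kd2, Kb2.
Count: 13.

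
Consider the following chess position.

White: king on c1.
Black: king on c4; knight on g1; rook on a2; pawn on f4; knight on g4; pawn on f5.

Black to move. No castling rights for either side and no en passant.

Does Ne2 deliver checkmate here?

After Ne2: white king on c1; in check: yes, from the black knight on e2.
White has 2 legal replies: Kd1, Kb1.
In check but a legal move exists → not checkmate.

no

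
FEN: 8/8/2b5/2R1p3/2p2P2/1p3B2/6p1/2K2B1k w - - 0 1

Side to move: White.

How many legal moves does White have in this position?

24

White to move; king on c1.
In check: no.
Legal moves: Rxc6, Rxe5, Rd5, Rb5, Ra5, Rxc4, Bxc6, Bh5, Bd5, Bg4, Be4, B3xg2+, B3e2, Bd1, Bxc4, Bd3, B1xg2+, B1e2, Kd2, Kb2, Kd1, Kb1, fxe5, f5.
Count: 24.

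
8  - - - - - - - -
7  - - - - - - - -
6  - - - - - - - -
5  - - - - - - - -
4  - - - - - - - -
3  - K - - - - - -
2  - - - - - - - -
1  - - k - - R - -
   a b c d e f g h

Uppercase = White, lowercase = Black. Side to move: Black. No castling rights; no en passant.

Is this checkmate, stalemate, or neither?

Black to move; black king on c1.
In check: yes, from the white rook on f1.
King squares — b1: attacked by Rf1; d1: attacked by Rf1; b2: attacked by Kb3; c2: attacked by Kb3; d2: available.
Legal moves for Black: Kd2.
Black is in check but has 1 legal move → neither.

neither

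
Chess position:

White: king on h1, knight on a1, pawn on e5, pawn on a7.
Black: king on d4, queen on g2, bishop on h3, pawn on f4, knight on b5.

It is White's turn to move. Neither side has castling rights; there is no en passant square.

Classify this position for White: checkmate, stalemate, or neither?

White to move; white king on h1.
In check: yes, from the black queen on g2.
King squares — g1: attacked by Qg2; g2: attacked by Bh3; h2: attacked by Qg2.
Legal moves for White: none.
In check with no legal moves → checkmate.

checkmate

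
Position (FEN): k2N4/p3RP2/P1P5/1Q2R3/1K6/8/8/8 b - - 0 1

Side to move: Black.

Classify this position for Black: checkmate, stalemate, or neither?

Black to move; black king on a8.
In check: no.
King squares — a7: own pawn; b7: attacked by Qb5; b8: attacked by Qb5.
Legal moves for Black: none.
Not in check and no legal moves → stalemate.

stalemate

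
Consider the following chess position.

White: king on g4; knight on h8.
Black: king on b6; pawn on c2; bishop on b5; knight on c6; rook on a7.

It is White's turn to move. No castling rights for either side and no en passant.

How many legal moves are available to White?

10

White to move; king on g4.
In check: no.
Legal moves: Nf7, Ng6, Kh5, Kg5, Kf5, Kh4, Kf4, Kh3, Kg3, Kf3.
Count: 10.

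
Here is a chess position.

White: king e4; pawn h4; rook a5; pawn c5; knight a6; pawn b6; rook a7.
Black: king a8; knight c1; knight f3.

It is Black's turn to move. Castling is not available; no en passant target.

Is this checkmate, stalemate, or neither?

checkmate

Black to move; black king on a8.
In check: yes, from the white rook on a7.
King squares — a7: attacked by Pb6; b7: attacked by Ra7; b8: attacked by Na6.
Legal moves for Black: none.
In check with no legal moves → checkmate.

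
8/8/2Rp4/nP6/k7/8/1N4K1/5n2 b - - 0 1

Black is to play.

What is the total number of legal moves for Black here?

4

Black to move; king on a4.
In check: yes, from the white knight on b2.
Legal moves: Kxb5, Kb4, Kb3, Ka3.
Count: 4.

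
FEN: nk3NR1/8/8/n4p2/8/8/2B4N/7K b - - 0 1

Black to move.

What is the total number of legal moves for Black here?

11

Black to move; king on b8.
In check: no.
Legal moves: Kc8, Kc7, Kb7, Ka7, Nc7, Nb6, Nb7, Nc6, Nc4, Nb3, f4.
Count: 11.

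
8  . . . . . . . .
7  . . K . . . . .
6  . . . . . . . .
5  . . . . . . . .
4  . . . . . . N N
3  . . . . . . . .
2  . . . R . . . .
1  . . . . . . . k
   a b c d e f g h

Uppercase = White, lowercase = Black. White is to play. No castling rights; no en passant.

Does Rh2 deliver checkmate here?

After Rh2: black king on h1; in check: yes, from the white rook on h2.
Black has 1 legal reply: Kg1.
In check but a legal move exists → not checkmate.

no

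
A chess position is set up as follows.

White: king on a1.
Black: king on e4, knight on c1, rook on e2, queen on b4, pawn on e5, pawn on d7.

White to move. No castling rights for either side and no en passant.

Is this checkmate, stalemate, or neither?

stalemate

White to move; white king on a1.
In check: no.
King squares — b1: attacked by Qb4; a2: attacked by Nc1; b2: attacked by Re2.
Legal moves for White: none.
Not in check and no legal moves → stalemate.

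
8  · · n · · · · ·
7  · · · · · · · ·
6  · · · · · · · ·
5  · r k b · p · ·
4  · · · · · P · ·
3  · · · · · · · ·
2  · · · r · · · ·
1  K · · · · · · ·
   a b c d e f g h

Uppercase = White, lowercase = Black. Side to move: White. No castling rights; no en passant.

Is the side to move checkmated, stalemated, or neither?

White to move; white king on a1.
In check: no.
King squares — b1: attacked by Rb5; a2: attacked by Rd2; b2: attacked by Rd2.
Legal moves for White: none.
Not in check and no legal moves → stalemate.

stalemate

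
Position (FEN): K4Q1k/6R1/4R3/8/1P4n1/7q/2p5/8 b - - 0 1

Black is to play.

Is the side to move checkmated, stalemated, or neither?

Black to move; black king on h8.
In check: yes, from the white queen on f8.
King squares — g7: attacked by Qf8; h7: attacked by Rg7; g8: attacked by Rg7.
Legal moves for Black: none.
In check with no legal moves → checkmate.

checkmate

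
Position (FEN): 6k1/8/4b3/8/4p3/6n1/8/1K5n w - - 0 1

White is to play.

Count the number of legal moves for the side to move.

White to move; king on b1.
In check: no.
Legal moves: Kc2, Kb2, Kc1, Ka1.
Count: 4.

4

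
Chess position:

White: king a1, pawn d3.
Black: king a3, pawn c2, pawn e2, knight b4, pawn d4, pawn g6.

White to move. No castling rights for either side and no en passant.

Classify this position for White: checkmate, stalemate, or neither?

White to move; white king on a1.
In check: no.
King squares — b1: attacked by Pc2; a2: attacked by Ka3; b2: attacked by Ka3.
Legal moves for White: none.
Not in check and no legal moves → stalemate.

stalemate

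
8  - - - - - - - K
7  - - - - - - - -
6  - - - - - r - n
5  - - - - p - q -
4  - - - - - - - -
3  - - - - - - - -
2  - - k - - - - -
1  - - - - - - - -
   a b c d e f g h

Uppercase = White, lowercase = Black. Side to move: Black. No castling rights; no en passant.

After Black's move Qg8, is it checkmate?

yes

After Qg8: white king on h8; in check: yes, from the black queen on g8.
King squares — g7: attacked by Qg8; h7: attacked by Qg8; g8: attacked by Nh6.
White has no legal moves → checkmate.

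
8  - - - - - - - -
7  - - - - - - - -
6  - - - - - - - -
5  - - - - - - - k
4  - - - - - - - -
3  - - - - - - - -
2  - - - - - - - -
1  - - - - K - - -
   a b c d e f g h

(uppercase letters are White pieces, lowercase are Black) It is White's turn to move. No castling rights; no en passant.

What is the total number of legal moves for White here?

5

White to move; king on e1.
In check: no.
Legal moves: Kf2, Ke2, Kd2, Kf1, Kd1.
Count: 5.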